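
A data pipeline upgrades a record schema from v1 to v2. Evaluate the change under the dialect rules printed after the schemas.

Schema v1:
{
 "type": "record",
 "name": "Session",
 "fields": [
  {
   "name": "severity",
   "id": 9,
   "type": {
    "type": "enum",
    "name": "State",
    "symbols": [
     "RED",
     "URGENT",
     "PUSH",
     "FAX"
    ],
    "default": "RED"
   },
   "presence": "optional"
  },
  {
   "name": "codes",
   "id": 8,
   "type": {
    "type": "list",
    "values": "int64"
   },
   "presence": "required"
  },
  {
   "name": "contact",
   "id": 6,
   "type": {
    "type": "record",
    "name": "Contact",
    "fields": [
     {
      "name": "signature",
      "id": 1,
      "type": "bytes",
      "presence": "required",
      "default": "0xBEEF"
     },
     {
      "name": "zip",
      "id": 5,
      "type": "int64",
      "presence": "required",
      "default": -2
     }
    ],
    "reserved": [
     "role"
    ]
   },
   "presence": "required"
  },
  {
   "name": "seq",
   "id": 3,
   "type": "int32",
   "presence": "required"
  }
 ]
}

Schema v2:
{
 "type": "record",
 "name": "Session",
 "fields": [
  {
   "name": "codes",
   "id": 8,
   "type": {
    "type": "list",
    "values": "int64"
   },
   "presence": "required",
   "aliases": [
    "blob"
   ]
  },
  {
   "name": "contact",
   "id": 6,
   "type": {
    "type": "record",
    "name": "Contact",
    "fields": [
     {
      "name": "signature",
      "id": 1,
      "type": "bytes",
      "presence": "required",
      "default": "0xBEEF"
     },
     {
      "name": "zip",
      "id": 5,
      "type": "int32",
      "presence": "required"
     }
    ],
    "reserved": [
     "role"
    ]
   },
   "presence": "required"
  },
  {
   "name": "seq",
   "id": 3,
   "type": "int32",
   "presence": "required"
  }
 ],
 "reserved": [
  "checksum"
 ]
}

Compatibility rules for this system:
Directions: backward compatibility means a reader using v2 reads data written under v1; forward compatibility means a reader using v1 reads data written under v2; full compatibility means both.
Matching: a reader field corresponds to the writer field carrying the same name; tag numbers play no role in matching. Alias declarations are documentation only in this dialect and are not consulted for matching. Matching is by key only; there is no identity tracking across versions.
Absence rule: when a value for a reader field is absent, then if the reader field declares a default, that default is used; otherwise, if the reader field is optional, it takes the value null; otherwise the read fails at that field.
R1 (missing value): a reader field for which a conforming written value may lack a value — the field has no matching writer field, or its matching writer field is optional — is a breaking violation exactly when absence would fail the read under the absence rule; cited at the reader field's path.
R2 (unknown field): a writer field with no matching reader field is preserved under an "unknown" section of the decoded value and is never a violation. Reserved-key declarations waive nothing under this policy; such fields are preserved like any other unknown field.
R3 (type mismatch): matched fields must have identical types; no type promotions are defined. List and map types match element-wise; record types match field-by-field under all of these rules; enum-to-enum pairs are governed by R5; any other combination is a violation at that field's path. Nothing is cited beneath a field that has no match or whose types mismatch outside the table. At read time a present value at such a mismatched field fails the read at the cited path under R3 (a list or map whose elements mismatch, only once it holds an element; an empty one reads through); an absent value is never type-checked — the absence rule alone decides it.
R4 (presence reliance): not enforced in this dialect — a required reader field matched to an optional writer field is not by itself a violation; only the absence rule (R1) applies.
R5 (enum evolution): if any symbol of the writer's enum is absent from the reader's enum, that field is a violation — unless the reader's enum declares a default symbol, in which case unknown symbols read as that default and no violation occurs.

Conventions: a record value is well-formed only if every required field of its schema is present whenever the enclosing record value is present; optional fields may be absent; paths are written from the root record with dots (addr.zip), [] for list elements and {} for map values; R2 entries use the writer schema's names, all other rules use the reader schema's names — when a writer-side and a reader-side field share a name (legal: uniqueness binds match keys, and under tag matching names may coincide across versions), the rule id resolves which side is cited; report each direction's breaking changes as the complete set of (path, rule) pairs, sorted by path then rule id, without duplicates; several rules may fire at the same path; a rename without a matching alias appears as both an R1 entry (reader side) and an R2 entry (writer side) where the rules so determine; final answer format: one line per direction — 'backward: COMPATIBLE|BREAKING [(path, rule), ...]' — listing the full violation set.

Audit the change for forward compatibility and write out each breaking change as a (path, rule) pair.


forward: BREAKING [(contact.zip, R3)]

arrows below run writer -> reader for Session
forward for Session (reader v1, writer v2):
  severity: no writer-side match
  codes: paired with writer codes (list<int64> -> list<int64>; writer required)
  contact: paired with writer contact (Contact -> Contact; writer required)
  seq: paired with writer seq (int32 -> int32; writer required)
  contact.signature: paired with writer contact.signature (bytes -> bytes; writer required)
  contact.zip: paired with writer contact.zip (int32 -> int64; writer required)
  rule R3 violated at contact.zip
  => forward: BREAKING (1)
ruling out the remaining Session differences:
  removed field severity from record Session -> no rule fires on it in Session's dialect; the asked verdict holds


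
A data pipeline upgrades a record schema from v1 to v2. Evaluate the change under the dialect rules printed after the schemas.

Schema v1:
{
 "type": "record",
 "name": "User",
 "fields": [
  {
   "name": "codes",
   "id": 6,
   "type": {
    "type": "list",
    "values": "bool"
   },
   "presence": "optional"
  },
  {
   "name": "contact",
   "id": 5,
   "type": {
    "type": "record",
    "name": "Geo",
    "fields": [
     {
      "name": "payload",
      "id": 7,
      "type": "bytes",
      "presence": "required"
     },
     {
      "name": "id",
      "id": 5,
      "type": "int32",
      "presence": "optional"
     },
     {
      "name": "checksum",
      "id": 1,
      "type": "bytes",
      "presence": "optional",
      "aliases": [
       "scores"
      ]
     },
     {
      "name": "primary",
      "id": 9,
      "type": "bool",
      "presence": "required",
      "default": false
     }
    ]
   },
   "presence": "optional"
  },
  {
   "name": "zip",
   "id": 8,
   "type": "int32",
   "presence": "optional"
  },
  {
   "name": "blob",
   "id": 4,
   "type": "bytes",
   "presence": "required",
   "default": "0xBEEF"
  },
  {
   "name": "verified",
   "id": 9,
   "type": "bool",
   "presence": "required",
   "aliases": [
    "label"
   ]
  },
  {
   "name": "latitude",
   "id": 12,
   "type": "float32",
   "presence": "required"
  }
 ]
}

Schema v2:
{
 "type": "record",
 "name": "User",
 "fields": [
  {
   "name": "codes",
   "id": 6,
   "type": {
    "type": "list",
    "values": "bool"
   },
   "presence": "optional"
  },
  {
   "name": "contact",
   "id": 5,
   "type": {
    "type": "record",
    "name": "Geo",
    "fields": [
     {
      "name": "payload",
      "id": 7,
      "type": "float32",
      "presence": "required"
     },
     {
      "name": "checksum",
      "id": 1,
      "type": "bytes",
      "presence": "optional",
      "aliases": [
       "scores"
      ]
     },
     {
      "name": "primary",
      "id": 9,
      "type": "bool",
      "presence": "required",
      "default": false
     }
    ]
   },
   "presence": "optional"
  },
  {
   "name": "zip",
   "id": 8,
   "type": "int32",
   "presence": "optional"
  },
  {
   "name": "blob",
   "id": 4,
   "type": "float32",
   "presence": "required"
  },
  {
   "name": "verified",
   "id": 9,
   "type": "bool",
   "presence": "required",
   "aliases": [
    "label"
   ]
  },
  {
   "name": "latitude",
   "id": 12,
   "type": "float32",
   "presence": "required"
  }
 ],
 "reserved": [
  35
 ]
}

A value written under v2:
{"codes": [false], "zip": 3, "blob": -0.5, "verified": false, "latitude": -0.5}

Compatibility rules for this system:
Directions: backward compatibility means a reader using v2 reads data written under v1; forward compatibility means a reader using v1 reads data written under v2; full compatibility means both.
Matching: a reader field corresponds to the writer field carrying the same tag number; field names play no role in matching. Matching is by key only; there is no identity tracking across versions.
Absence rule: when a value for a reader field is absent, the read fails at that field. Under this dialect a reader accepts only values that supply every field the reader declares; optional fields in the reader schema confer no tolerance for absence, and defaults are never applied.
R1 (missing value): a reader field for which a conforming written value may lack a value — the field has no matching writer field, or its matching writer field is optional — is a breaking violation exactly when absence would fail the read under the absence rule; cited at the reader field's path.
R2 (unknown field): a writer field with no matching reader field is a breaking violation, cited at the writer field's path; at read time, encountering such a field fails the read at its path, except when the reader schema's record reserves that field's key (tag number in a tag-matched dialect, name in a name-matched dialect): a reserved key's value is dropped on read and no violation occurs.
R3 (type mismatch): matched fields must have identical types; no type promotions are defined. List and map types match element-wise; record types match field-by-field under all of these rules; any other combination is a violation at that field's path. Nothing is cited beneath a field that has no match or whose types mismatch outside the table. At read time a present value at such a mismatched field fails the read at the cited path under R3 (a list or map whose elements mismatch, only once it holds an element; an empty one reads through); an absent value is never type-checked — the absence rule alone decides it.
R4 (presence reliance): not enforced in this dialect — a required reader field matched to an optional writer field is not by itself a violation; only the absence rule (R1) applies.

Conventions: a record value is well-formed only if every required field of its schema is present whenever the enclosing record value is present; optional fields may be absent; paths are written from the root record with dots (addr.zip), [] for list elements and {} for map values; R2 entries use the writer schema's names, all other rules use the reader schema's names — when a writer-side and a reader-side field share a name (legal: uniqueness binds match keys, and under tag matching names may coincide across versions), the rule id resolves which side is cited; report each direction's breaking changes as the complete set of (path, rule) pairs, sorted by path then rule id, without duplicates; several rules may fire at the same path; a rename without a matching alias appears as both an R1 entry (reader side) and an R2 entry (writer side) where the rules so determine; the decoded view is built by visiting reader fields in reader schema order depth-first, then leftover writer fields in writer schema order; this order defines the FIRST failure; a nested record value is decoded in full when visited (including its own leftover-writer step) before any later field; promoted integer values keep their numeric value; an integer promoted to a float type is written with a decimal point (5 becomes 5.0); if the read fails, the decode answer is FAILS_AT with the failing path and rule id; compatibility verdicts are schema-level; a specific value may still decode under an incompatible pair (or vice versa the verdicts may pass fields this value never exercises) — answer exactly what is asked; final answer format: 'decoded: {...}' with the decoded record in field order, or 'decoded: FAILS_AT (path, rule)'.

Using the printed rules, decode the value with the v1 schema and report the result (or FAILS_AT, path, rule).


decoded: FAILS_AT (contact, R1)

each type pair in User: writer, then reader
decode walk for User under reader schema v1:
  codes := [false]
  read fails at contact under R1 (no fill)
  => FAILS_AT (contact, R1)
the rest of the User diff is inert for this question:
  field payload in record Geo: type bytes changed to float32 -> schema-level compatibility only; this User value's decode is unchanged
  field blob in record User: type bytes changed to float32 (its default is dropped) -> schema-level compatibility only; this User value's decode is unchanged
  removed field id from record Geo -> schema-level compatibility only; this User value's decode is unchanged


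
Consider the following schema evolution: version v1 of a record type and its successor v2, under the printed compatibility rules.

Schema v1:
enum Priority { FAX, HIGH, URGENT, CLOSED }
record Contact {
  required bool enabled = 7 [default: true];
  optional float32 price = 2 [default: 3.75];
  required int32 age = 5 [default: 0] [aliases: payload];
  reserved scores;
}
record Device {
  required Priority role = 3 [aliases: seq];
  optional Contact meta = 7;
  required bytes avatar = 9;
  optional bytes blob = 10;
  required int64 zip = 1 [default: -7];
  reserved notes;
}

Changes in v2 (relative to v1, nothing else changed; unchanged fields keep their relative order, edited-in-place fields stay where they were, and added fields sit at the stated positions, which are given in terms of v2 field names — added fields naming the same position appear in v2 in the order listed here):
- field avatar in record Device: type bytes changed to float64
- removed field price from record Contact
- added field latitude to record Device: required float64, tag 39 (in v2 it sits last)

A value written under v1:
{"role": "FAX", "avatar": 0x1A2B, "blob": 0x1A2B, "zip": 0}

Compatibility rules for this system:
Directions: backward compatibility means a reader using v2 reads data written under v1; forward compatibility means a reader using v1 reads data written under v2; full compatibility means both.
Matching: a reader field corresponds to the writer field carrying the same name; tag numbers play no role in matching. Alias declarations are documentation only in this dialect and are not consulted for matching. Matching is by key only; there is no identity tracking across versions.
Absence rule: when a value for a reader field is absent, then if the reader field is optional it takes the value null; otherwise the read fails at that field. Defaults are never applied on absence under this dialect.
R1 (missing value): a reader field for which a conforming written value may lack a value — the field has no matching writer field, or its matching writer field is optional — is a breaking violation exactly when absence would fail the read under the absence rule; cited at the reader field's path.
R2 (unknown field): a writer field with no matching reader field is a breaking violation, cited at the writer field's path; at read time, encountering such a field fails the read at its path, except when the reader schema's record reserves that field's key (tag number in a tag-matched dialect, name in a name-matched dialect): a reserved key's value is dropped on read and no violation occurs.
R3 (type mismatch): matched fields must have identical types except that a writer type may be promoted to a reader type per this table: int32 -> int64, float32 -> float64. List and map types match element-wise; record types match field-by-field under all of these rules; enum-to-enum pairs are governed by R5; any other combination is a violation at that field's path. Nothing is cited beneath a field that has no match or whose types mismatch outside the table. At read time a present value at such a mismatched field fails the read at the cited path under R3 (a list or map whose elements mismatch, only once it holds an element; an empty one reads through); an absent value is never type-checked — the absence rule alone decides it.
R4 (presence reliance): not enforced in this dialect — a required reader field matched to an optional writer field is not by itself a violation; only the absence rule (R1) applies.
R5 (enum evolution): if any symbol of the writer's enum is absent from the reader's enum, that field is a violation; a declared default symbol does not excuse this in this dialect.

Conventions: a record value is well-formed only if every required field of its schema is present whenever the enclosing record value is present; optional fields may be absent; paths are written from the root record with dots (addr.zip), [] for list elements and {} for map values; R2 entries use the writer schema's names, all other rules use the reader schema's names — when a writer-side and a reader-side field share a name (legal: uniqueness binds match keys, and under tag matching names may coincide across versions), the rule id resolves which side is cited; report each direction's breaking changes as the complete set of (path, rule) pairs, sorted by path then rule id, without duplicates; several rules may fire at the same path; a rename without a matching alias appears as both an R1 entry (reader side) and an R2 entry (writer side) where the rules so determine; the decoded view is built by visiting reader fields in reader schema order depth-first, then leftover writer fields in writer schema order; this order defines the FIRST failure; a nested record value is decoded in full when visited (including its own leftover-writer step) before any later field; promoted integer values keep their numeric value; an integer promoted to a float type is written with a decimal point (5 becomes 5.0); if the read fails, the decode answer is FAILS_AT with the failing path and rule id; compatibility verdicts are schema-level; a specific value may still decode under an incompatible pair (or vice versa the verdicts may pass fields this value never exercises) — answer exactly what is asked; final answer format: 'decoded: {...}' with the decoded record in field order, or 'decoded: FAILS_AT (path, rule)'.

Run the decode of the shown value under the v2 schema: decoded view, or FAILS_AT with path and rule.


decoded: FAILS_AT (avatar, R3)

in Device below, arrows point writer -> reader
migrating the Device value to v2:
  role := "FAX"
  meta := null (not supplied -> null)
  read fails at avatar under R3
  => FAILS_AT (avatar, R3)
ruling out the remaining Device differences:
  removed field price from record Contact -> matters for Device compatibility verdicts, not for this value's decode
  added field latitude to record Device: required float64, tag 39 (in v2 it sits last) -> matters for Device compatibility verdicts, not for this value's decode


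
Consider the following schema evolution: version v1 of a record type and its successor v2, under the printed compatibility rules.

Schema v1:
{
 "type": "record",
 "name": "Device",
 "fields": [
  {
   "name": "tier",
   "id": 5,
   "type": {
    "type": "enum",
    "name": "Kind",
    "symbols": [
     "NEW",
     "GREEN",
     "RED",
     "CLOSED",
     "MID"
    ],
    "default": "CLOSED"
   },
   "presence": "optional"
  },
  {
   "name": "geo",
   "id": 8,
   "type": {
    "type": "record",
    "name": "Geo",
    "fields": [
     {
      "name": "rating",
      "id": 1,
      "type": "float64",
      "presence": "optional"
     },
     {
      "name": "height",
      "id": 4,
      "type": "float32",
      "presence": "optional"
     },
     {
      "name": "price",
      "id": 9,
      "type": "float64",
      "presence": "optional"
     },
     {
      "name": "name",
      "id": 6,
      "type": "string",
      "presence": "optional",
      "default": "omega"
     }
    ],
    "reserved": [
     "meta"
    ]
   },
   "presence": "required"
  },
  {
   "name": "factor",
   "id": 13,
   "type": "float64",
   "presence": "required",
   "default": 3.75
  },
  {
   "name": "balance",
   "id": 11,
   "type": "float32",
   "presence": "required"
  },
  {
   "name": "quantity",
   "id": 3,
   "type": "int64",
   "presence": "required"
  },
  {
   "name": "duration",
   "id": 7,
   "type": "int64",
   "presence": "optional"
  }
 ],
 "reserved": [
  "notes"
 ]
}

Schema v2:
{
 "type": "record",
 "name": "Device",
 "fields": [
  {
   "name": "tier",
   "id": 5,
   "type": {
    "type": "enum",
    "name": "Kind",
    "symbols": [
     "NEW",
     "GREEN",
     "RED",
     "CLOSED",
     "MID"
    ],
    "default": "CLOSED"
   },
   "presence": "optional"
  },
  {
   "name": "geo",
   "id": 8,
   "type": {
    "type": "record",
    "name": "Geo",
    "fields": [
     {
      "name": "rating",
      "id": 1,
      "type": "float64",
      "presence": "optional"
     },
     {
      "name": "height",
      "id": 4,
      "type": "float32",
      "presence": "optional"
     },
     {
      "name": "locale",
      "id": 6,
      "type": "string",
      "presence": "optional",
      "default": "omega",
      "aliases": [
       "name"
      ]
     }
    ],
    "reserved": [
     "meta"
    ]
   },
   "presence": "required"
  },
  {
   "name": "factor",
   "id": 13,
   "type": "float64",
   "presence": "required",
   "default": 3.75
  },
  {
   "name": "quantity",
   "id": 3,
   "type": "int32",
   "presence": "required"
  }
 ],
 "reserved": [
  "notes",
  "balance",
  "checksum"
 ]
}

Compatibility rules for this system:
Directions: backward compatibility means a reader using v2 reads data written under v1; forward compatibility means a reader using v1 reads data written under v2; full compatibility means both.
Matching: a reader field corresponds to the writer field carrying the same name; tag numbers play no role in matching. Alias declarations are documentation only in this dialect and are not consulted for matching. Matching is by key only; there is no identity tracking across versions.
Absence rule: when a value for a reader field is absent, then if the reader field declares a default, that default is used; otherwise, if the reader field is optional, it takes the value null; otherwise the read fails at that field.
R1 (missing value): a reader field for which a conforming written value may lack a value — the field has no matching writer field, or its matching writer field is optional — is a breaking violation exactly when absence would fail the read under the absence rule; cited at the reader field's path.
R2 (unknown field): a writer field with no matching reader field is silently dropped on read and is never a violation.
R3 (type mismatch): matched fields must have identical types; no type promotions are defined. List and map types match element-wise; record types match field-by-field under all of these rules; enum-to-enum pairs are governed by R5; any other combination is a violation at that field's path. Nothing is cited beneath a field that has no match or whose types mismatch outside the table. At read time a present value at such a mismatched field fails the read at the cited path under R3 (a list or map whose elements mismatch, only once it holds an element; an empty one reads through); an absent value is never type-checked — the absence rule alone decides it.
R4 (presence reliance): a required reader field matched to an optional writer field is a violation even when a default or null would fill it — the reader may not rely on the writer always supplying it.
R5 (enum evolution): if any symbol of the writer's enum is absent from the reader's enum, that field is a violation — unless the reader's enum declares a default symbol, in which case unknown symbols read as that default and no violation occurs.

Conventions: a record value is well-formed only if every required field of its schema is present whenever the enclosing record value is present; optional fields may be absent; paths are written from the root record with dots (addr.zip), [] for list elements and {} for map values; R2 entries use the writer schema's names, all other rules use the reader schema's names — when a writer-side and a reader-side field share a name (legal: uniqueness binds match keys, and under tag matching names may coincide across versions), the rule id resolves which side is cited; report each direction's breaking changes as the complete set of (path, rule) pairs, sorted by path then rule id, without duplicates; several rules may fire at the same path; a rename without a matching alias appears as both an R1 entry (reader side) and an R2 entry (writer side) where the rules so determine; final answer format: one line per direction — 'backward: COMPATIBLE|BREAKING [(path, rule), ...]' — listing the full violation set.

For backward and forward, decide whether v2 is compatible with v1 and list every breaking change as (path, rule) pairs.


each type pair in Device: writer, then reader
checking backward for Device: reader v2 against writer v1:
  tier: paired with writer tier (Kind -> Kind; writer optional)
  geo: paired with writer geo (Geo -> Geo; writer required)
  factor: paired with writer factor (float64 -> float64; writer required)
  quantity: paired with writer quantity (int64 -> int32; writer required)
  writer balance: unknown to reader
  writer duration: unknown to reader
  geo.rating: paired with writer geo.rating (float64 -> float64; writer optional)
  geo.height: paired with writer geo.height (float32 -> float32; writer optional)
  no writer field matches reader geo.locale
  writer geo.price: unknown to reader
  writer geo.name: unknown to reader
  rule R3 violated at quantity
  => 1 violation(s): backward is BREAKING for Device
checking forward for Device: reader v1 against writer v2:
  tier: paired with writer tier (Kind -> Kind; writer optional)
  geo: paired with writer geo (Geo -> Geo; writer required)
  factor: paired with writer factor (float64 -> float64; writer required)
  no writer field matches reader balance
  quantity: paired with writer quantity (int32 -> int64; writer required)
  no writer field matches reader duration
  geo.rating: paired with writer geo.rating (float64 -> float64; writer optional)
  geo.height: paired with writer geo.height (float32 -> float32; writer optional)
  no writer field matches reader geo.price
  no writer field matches reader geo.name
  writer geo.locale: unknown to reader
  rule R1 violated at balance
  rule R3 violated at quantity
  => 2 violation(s): forward is BREAKING for Device

backward: BREAKING [(quantity, R3)]; forward: BREAKING [(balance, R1), (quantity, R3)]


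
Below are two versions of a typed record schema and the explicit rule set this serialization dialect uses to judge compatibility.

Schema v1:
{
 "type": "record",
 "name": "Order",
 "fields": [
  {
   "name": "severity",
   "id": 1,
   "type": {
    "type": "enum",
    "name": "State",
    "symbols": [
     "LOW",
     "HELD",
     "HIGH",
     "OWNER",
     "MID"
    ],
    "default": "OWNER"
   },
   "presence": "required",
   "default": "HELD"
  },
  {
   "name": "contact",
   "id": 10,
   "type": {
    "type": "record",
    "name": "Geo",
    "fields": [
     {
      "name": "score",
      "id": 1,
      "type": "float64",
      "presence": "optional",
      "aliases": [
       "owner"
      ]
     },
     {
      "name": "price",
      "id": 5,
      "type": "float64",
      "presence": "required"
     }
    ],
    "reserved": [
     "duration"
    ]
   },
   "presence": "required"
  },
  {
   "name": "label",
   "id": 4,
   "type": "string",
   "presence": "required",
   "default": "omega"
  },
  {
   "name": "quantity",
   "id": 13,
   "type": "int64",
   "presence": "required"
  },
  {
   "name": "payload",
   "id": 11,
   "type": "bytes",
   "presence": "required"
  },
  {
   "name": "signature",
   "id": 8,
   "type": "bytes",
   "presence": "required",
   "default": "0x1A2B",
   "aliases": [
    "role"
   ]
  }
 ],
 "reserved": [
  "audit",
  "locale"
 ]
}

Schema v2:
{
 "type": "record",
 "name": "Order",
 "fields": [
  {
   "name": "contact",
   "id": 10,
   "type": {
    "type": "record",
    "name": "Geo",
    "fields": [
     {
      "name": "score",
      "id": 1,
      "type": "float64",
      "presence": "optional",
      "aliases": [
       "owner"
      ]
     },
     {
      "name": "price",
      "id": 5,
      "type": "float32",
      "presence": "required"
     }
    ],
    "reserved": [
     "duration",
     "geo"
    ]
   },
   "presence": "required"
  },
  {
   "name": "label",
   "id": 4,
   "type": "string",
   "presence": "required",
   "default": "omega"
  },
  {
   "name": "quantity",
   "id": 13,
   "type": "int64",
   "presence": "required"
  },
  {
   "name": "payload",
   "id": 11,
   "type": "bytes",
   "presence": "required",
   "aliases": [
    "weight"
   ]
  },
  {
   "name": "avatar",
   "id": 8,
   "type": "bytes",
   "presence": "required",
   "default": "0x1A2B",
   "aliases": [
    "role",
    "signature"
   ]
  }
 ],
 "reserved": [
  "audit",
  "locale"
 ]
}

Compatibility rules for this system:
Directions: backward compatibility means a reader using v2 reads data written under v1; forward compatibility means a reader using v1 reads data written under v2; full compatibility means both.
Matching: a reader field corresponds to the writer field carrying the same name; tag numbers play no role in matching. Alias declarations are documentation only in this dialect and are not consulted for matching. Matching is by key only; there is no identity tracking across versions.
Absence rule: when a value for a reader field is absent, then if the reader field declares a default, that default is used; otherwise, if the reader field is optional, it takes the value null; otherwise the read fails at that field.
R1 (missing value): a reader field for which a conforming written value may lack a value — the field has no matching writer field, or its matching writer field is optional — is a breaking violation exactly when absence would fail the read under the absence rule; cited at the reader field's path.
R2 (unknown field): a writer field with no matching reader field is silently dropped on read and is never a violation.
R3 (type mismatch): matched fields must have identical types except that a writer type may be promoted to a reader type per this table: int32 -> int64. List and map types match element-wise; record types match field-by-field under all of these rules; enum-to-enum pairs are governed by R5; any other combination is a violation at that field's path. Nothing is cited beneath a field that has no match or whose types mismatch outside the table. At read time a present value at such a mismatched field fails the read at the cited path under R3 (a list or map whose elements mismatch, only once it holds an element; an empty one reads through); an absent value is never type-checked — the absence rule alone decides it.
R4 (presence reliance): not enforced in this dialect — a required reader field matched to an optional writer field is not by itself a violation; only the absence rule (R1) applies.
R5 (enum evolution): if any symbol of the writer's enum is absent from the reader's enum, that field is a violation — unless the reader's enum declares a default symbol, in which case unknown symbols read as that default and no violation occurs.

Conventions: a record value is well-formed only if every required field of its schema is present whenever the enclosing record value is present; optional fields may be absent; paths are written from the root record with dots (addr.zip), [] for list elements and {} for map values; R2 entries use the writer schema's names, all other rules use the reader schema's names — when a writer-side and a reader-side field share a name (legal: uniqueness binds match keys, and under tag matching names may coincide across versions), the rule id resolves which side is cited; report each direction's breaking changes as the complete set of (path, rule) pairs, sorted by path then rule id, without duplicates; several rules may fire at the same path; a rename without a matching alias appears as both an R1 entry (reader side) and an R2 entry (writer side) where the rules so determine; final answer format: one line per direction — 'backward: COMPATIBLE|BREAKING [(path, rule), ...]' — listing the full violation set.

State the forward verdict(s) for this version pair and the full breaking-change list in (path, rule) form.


arrows below run writer -> reader for Order
forward on Order — v1 reading data written by v2:
  severity: no writer match
  contact: paired with writer contact (Geo -> Geo; writer required)
  label: paired with writer label (string -> string; writer required)
  quantity: paired with writer quantity (int64 -> int64; writer required)
  payload: paired with writer payload (bytes -> bytes; writer required)
  signature: no writer match
  avatar (writer side), unknown to reader
  contact.score: paired with writer contact.score (float64 -> float64; writer optional)
  contact.price: paired with writer contact.price (float32 -> float64; writer required)
  rule R3 violated at contact.price
  => forward verdict for Order: BREAKING, 1 violation(s)
ruling out the remaining Order differences:
  renamed field signature to avatar in record Order (alias signature declared on the renamed field) -> no rule fires on it in Order's dialect; the asked verdict holds
  removed field severity from record Order -> no rule fires on it in Order's dialect; the asked verdict holds

forward: BREAKING [(contact.price, R3)]


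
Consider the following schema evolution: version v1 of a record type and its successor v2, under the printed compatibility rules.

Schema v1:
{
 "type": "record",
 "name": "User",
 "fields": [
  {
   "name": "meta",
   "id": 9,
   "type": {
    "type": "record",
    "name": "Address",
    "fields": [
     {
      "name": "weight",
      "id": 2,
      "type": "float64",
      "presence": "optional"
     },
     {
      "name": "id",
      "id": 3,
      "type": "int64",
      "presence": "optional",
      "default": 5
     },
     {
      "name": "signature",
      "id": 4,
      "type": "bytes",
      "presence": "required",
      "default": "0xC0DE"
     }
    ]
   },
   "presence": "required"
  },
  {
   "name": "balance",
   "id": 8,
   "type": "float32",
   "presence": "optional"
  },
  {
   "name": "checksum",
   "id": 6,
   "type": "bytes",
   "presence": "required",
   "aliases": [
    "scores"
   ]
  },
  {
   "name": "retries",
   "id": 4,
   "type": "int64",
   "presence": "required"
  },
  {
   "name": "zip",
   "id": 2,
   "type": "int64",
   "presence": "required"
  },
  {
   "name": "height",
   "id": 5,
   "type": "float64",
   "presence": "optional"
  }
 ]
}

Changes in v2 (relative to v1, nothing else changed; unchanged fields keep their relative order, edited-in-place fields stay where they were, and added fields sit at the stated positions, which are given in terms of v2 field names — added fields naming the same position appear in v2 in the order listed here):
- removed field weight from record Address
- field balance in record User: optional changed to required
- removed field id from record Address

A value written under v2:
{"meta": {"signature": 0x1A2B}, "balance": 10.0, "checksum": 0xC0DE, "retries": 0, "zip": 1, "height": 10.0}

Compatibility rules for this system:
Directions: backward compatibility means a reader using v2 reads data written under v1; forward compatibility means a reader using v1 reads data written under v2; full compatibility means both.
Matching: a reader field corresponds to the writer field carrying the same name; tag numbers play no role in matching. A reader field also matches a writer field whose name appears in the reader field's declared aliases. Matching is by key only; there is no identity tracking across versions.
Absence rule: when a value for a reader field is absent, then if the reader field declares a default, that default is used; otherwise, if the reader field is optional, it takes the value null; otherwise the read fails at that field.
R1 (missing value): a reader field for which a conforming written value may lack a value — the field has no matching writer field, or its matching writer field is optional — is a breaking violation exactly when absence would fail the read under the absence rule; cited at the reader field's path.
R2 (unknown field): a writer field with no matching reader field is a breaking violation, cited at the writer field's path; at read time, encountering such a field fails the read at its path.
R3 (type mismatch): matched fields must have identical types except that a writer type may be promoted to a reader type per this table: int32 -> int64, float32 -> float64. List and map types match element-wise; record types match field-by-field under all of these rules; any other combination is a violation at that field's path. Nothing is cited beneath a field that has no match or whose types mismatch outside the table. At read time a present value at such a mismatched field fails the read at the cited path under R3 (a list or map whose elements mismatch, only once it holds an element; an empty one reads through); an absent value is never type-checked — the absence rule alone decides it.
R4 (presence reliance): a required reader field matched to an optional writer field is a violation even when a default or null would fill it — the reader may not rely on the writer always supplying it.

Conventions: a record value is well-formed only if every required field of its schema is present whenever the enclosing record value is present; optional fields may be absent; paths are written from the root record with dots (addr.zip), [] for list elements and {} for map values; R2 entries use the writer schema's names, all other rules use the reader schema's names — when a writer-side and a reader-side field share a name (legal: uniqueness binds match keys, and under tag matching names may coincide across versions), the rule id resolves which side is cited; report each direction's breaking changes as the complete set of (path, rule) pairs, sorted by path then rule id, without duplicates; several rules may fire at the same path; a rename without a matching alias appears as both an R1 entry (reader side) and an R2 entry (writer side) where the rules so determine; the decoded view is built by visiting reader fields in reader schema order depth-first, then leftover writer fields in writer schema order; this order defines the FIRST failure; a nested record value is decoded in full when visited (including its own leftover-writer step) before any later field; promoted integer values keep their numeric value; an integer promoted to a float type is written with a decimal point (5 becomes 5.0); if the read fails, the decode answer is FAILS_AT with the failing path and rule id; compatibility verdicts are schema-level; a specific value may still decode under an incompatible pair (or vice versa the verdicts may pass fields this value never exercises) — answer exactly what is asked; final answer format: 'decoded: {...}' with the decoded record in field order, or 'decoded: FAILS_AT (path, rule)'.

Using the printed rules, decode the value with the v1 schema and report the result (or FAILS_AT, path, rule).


the writer's type comes first in each User pair
decoding the User value with the v1 reader:
  meta.weight := null (absent, optional -> null)
  meta.id := 5 (absent -> default)
  meta.signature := 0x1A2B
  balance := 10.0
  checksum := 0xC0DE
  retries := 0
  zip := 1
  height := 10.0
  => decoded: {"meta": {"weight": null, "id": 5, "signature": 0x1A2B}, "balance": 10.0, "checksum": 0xC0DE, "retries": 0, "zip": 1, "height": 10.0}
ruling out the remaining User differences:
  removed field weight from record Address -> a verdict-level change on User — the shown value reads the same
  field balance in record User: optional changed to required -> a verdict-level change on User — the shown value reads the same
  removed field id from record Address -> a verdict-level change on User — the shown value reads the same

decoded: {"meta": {"weight": null, "id": 5, "signature": 0x1A2B}, "balance": 10.0, "checksum": 0xC0DE, "retries": 0, "zip": 1, "height": 10.0}
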